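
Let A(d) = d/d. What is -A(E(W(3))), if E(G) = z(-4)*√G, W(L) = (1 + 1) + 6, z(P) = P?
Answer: -1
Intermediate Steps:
W(L) = 8 (W(L) = 2 + 6 = 8)
E(G) = -4*√G
A(d) = 1
-A(E(W(3))) = -1*1 = -1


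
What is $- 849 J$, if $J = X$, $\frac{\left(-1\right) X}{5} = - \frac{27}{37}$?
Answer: $- \frac{114615}{37} \approx -3097.7$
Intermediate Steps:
$X = \frac{135}{37}$ ($X = - 5 \left(- \frac{27}{37}\right) = - 5 \left(\left(-27\right) \frac{1}{37}\right) = \left(-5\right) \left(- \frac{27}{37}\right) = \frac{135}{37} \approx 3.6486$)
$J = \frac{135}{37} \approx 3.6486$
$- 849 J = \left(-849\right) \frac{135}{37} = - \frac{114615}{37}$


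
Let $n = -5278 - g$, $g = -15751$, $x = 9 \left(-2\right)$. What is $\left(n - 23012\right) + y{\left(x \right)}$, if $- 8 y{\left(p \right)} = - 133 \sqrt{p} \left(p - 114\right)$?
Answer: $-12539 - \frac{13167 i \sqrt{2}}{2} \approx -12539.0 - 9310.5 i$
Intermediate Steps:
$x = -18$
$y{\left(p \right)} = \frac{133 \sqrt{p} \left(-114 + p\right)}{8}$ ($y{\left(p \right)} = - \frac{- 133 \sqrt{p} \left(p - 114\right)}{8} = - \frac{- 133 \sqrt{p} \left(-114 + p\right)}{8} = - \frac{\left(-133\right) \sqrt{p} \left(-114 + p\right)}{8} = \frac{133 \sqrt{p} \left(-114 + p\right)}{8}$)
$n = 10473$ ($n = -5278 - -15751 = -5278 + 15751 = 10473$)
$\left(n - 23012\right) + y{\left(x \right)} = \left(10473 - 23012\right) + \frac{133 \sqrt{-18} \left(-114 - 18\right)}{8} = -12539 + \frac{133}{8} \cdot 3 i \sqrt{2} \left(-132\right) = -12539 - \frac{13167 i \sqrt{2}}{2}$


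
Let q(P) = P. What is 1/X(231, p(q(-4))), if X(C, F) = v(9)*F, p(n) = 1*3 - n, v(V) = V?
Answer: 1/63 ≈ 0.015873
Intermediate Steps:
p(n) = 3 - n
X(C, F) = 9*F
1/X(231, p(q(-4))) = 1/(9*(3 - 1*(-4))) = 1/(9*(3 + 4)) = 1/(9*7) = 1/63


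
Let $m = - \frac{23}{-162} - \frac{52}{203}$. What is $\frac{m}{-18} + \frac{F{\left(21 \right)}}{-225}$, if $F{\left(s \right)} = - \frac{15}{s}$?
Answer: $\frac{28171}{2959740} \approx 0.0095181$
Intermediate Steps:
$m = - \frac{3755}{32886}$ ($m = \left(-23\right) \left(- \frac{1}{162}\right) - \frac{52}{203} = \frac{23}{162} - \frac{52}{203} = - \frac{3755}{32886} \approx -0.11418$)
$\frac{m}{-18} + \frac{F{\left(21 \right)}}{-225} = - \frac{3755}{32886 \left(-18\right)} + \frac{\left(-15\right) \frac{1}{21}}{-225} = \left(- \frac{3755}{32886}\right) \left(- \frac{1}{18}\right) + \left(-15\right) \frac{1}{21} \left(- \frac{1}{225}\right) = \frac{3755}{591948} - - \frac{1}{315} = \frac{3755}{591948} + \frac{1}{315} = \frac{28171}{2959740}$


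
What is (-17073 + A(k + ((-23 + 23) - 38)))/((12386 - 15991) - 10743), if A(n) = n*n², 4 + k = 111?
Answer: -369/17 ≈ -21.706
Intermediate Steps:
k = 107 (k = -4 + 111 = 107)
A(n) = n³
(-17073 + A(k + ((-23 + 23) - 38)))/((12386 - 15991) - 10743) = (-17073 + (107 + ((-23 + 23) - 38))³)/((12386 - 15991) - 10743) = (-17073 + (107 + (0 - 38))³)/(-3605 - 10743) = (-17073 + (107 - 38)³)/(-14348) = (-17073 + 69³)*(-1/14348) = (-17073 + 328509)*(-1/14348) = 311436*(-1/14348) = -369/17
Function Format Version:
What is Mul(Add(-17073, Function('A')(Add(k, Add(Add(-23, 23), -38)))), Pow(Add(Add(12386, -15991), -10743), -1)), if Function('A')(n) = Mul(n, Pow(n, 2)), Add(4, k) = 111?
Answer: Rational(-369, 17) ≈ -21.706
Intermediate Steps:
k = 107 (k = Add(-4, 111) = 107)
Function('A')(n) = Pow(n, 3)
Mul(Add(-17073, Function('A')(Add(k, Add(Add(-23, 23), -38)))), Pow(Add(Add(12386, -15991), -10743), -1)) = Mul(Add(-17073, Pow(Add(107, Add(Add(-23, 23), -38)), 3)), Pow(Add(Add(12386, -15991), -10743), -1)) = Mul(Add(-17073, Pow(Add(107, Add(0, -38)), 3)), Pow(Add(-3605, -10743), -1)) = Mul(Add(-17073, Pow(Add(107, -38), 3)), Pow(-14348, -1)) = Mul(Add(-17073, Pow(69, 3)), Rational(-1, 14348)) = Mul(Add(-17073, 328509), Rational(-1, 14348)) = Mul(311436, Rational(-1, 14348)) = Rational(-369, 17)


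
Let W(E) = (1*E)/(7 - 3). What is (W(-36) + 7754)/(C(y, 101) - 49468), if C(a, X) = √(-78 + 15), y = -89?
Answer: -383129660/2447083087 - 23235*I*√7/2447083087 ≈ -0.15657 - 2.5121e-5*I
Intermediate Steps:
C(a, X) = 3*I*√7 (C(a, X) = √(-63) = 3*I*√7)
W(E) = E/4
(W(-36) + 7754)/(C(y, 101) - 49468) = ((¼)*(-36) + 7754)/(3*I*√7 - 49468) = (-9 + 7754)/(-49468 + 3*I*√7) = 7745/(-49468 + 3*I*√7)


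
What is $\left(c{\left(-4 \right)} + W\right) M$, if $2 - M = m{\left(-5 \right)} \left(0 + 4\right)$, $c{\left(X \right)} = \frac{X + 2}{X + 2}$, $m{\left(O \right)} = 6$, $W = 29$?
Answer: $-660$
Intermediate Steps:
$c{\left(X \right)} = 1$ ($c{\left(X \right)} = \frac{2 + X}{2 + X} = 1$)
$M = -22$ ($M = 2 - 6 \left(0 + 4\right) = 2 - 6 \cdot 4 = 2 - 24 = -22$)
$\left(c{\left(-4 \right)} + W\right) M = \left(1 + 29\right) \left(-22\right) = 30 \left(-22\right) = -660$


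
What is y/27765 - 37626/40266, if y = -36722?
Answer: -140185219/62110305 ≈ -2.2570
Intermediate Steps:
y/27765 - 37626/40266 = -36722/27765 - 37626/40266 = -36722*1/27765 - 37626*1/40266 = -36722/27765 - 6271/6711 = -140185219/62110305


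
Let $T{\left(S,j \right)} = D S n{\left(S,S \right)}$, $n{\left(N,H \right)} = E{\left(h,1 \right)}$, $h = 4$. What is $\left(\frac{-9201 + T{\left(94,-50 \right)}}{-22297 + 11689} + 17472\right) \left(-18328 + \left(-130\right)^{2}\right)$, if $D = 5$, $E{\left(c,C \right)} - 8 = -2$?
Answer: $- \frac{1297445499}{52} \approx -2.4951 \cdot 10^{7}$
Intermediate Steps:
$E{\left(c,C \right)} = 6$ ($E{\left(c,C \right)} = 8 - 2 = 6$)
$n{\left(N,H \right)} = 6$
$T{\left(S,j \right)} = 30 S$ ($T{\left(S,j \right)} = 5 S 6 = 30 S$)
$\left(\frac{-9201 + T{\left(94,-50 \right)}}{-22297 + 11689} + 17472\right) \left(-18328 + \left(-130\right)^{2}\right) = \left(\frac{-9201 + 30 \cdot 94}{-22297 + 11689} + 17472\right) \left(-18328 + \left(-130\right)^{2}\right) = \left(\frac{-9201 + 2820}{-10608} + 17472\right) \left(-18328 + 16900\right) = \left(\left(-6381\right) \left(- \frac{1}{10608}\right) + 17472\right) \left(-1428\right) = \left(\frac{2127}{3536} + 17472\right) \left(-1428\right) = \frac{61783119}{3536} \left(-1428\right) = - \frac{1297445499}{52}$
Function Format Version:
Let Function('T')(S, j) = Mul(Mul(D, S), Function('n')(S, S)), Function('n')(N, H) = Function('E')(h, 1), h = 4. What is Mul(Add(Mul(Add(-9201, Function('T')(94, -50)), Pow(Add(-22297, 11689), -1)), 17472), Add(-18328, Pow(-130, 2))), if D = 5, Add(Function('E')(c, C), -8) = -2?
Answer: Rational(-1297445499, 52) ≈ -2.4951e+7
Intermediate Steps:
Function('E')(c, C) = 6 (Function('E')(c, C) = Add(8, -2) = 6)
Function('n')(N, H) = 6
Function('T')(S, j) = Mul(30, S) (Function('T')(S, j) = Mul(Mul(5, S), 6) = Mul(30, S))
Mul(Add(Mul(Add(-9201, Function('T')(94, -50)), Pow(Add(-22297, 11689), -1)), 17472), Add(-18328, Pow(-130, 2))) = Mul(Add(Mul(Add(-9201, Mul(30, 94)), Pow(Add(-22297, 11689), -1)), 17472), Add(-18328, Pow(-130, 2))) = Mul(Add(Mul(Add(-9201, 2820), Pow(-10608, -1)), 17472), Add(-18328, 16900)) = Mul(Add(Mul(-6381, Rational(-1, 10608)), 17472), -1428) = Mul(Add(Rational(2127, 3536), 17472), -1428) = Mul(Rational(61783119, 3536), -1428) = Rational(-1297445499, 52)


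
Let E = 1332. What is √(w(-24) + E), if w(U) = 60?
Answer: 4*√87 ≈ 37.310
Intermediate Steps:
√(w(-24) + E) = √(60 + 1332) = √1392 = 4*√87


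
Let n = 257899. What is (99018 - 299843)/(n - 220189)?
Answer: -40165/7542 ≈ -5.3255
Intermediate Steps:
(99018 - 299843)/(n - 220189) = (99018 - 299843)/(257899 - 220189) = -200825/37710 = -200825*1/37710 = -40165/7542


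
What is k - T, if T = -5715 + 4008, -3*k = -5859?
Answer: 3660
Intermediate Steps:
k = 1953 (k = -⅓*(-5859) = 1953)
T = -1707
k - T = 1953 - 1*(-1707) = 1953 + 1707 = 3660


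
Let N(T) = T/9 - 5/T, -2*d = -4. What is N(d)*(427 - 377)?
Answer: -1025/9 ≈ -113.89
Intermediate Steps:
d = 2 (d = -½*(-4) = 2)
N(T) = -5/T + T/9 (N(T) = T*(⅑) - 5/T = T/9 - 5/T = -5/T + T/9)
N(d)*(427 - 377) = (-5/2 + (⅑)*2)*(427 - 377) = (-5*½ + 2/9)*50 = (-5/2 + 2/9)*50 = -41/18*50 = -1025/9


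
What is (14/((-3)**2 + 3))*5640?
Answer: 6580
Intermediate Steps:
(14/((-3)**2 + 3))*5640 = (14/(9 + 3))*5640 = (14/12)*5640 = ((1/12)*14)*5640 = (7/6)*5640 = 6580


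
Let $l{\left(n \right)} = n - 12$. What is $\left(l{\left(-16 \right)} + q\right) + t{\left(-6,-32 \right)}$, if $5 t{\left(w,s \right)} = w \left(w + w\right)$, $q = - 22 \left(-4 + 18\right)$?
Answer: $- \frac{1608}{5} \approx -321.6$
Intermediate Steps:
$q = -308$ ($q = \left(-22\right) 14 = -308$)
$t{\left(w,s \right)} = \frac{2 w^{2}}{5}$ ($t{\left(w,s \right)} = \frac{w \left(w + w\right)}{5} = \frac{w 2 w}{5} = \frac{2 w^{2}}{5}$)
$l{\left(n \right)} = -12 + n$ ($l{\left(n \right)} = n - 12 = -12 + n$)
$\left(l{\left(-16 \right)} + q\right) + t{\left(-6,-32 \right)} = \left(\left(-12 - 16\right) - 308\right) + \frac{2 \left(-6\right)^{2}}{5} = \left(-28 - 308\right) + \frac{2}{5} \cdot 36 = -336 + \frac{72}{5} = - \frac{1608}{5}$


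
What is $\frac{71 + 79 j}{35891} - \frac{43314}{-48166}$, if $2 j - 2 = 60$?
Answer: $\frac{837980547}{864362953} \approx 0.96948$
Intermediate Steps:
$j = 31$ ($j = 1 + \frac{1}{2} \cdot 60 = 1 + 30 = 31$)
$\frac{71 + 79 j}{35891} - \frac{43314}{-48166} = \frac{71 + 79 \cdot 31}{35891} - \frac{43314}{-48166} = \left(71 + 2449\right) \frac{1}{35891} - - \frac{21657}{24083} = 2520 \cdot \frac{1}{35891} + \frac{21657}{24083} = \frac{2520}{35891} + \frac{21657}{24083} = \frac{837980547}{864362953}$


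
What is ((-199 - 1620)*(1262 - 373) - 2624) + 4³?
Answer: -1619651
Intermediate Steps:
((-199 - 1620)*(1262 - 373) - 2624) + 4³ = (-1819*889 - 2624) + 64 = (-1617091 - 2624) + 64 = -1619715 + 64 = -1619651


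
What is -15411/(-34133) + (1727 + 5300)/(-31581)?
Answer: 773800/3379167 ≈ 0.22899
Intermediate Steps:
-15411/(-34133) + (1727 + 5300)/(-31581) = -15411*(-1/34133) + 7027*(-1/31581) = 1401/3103 - 7027/31581 = 773800/3379167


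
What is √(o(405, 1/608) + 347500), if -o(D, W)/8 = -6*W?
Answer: √501790114/38 ≈ 589.49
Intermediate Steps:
o(D, W) = 48*W (o(D, W) = -(-48)*W = 48*W)
√(o(405, 1/608) + 347500) = √(48/608 + 347500) = √(48*(1/608) + 347500) = √(3/38 + 347500) = √(13205003/38) = √501790114/38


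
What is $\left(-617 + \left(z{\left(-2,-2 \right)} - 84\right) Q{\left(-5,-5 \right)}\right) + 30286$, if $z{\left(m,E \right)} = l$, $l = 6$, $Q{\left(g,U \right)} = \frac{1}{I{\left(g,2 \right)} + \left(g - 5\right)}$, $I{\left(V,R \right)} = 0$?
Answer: $\frac{148384}{5} \approx 29677.0$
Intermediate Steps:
$Q{\left(g,U \right)} = \frac{1}{-5 + g}$ ($Q{\left(g,U \right)} = \frac{1}{0 + \left(g - 5\right)} = \frac{1}{0 + \left(-5 + g\right)} = \frac{1}{-5 + g}$)
$z{\left(m,E \right)} = 6$
$\left(-617 + \left(z{\left(-2,-2 \right)} - 84\right) Q{\left(-5,-5 \right)}\right) + 30286 = \left(-617 + \frac{6 - 84}{-5 - 5}\right) + 30286 = \left(-617 - \frac{78}{-10}\right) + 30286 = \left(-617 - - \frac{39}{5}\right) + 30286 = \left(-617 + \frac{39}{5}\right) + 30286 = - \frac{3046}{5} + 30286 = \frac{148384}{5}$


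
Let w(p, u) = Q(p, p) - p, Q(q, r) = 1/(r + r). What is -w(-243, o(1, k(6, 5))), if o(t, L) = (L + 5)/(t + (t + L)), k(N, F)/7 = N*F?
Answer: -118097/486 ≈ -243.00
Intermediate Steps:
k(N, F) = 7*F*N (k(N, F) = 7*(N*F) = 7*(F*N) = 7*F*N)
Q(q, r) = 1/(2*r)
o(t, L) = (5 + L)/(L + 2*t) (o(t, L) = (5 + L)/(t + (L + t)) = (5 + L)/(L + 2*t))
w(p, u) = 1/(2*p) - p
-w(-243, o(1, k(6, 5))) = -((½)/(-243) - 1*(-243)) = -((½)*(-1/243) + 243) = -(-1/486 + 243) = -1*118097/486 = -118097/486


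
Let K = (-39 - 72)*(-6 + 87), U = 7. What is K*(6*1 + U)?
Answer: -116883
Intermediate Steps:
K = -8991 (K = -111*81 = -8991)
K*(6*1 + U) = -8991*(6*1 + 7) = -8991*(6 + 7) = -8991*13 = -116883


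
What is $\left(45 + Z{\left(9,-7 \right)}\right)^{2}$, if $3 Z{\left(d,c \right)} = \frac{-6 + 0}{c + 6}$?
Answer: $2209$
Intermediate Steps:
$Z{\left(d,c \right)} = - \frac{2}{6 + c}$ ($Z{\left(d,c \right)} = \frac{\left(-6 + 0\right) \frac{1}{c + 6}}{3} = \frac{\left(-6\right) \frac{1}{6 + c}}{3} = - \frac{2}{6 + c}$)
$\left(45 + Z{\left(9,-7 \right)}\right)^{2} = \left(45 - \frac{2}{6 - 7}\right)^{2} = \left(45 - \frac{2}{-1}\right)^{2} = \left(45 - -2\right)^{2} = \left(45 + 2\right)^{2} = 47^{2} = 2209$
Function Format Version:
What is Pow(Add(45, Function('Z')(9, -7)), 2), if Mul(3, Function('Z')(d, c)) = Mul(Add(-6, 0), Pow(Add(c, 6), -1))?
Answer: 2209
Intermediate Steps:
Function('Z')(d, c) = Mul(-2, Pow(Add(6, c), -1)) (Function('Z')(d, c) = Mul(Rational(1, 3), Mul(Add(-6, 0), Pow(Add(c, 6), -1))) = Mul(Rational(1, 3), Mul(-6, Pow(Add(6, c), -1))) = Mul(-2, Pow(Add(6, c), -1)))
Pow(Add(45, Function('Z')(9, -7)), 2) = Pow(Add(45, Mul(-2, Pow(Add(6, -7), -1))), 2) = Pow(Add(45, Mul(-2, Pow(-1, -1))), 2) = Pow(Add(45, Mul(-2, -1)), 2) = Pow(Add(45, 2), 2) = Pow(47, 2) = 2209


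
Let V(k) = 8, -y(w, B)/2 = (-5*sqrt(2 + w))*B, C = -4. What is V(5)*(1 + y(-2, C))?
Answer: 8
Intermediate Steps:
y(w, B) = 10*B*sqrt(2 + w) (y(w, B) = -2*(-5*sqrt(2 + w))*B = -(-10)*B*sqrt(2 + w) = 10*B*sqrt(2 + w))
V(5)*(1 + y(-2, C)) = 8*(1 + 10*(-4)*sqrt(2 - 2)) = 8*(1 + 10*(-4)*sqrt(0)) = 8*(1 + 10*(-4)*0) = 8*(1 + 0) = 8*1 = 8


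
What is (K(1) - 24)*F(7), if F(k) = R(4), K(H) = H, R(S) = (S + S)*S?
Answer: -736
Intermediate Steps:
R(S) = 2*S² (R(S) = (2*S)*S = 2*S²)
F(k) = 32 (F(k) = 2*4² = 2*16 = 32)
(K(1) - 24)*F(7) = (1 - 24)*32 = -23*32 = -736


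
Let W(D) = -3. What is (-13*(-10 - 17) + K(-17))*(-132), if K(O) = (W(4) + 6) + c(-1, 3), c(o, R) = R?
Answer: -47124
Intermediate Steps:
K(O) = 6 (K(O) = (-3 + 6) + 3 = 3 + 3 = 6)
(-13*(-10 - 17) + K(-17))*(-132) = (-13*(-10 - 17) + 6)*(-132) = (-13*(-27) + 6)*(-132) = (351 + 6)*(-132) = 357*(-132) = -47124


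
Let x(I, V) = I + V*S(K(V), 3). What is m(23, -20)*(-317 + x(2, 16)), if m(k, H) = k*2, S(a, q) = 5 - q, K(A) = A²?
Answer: -13018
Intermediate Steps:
x(I, V) = I + 2*V (x(I, V) = I + V*(5 - 1*3) = I + V*(5 - 3) = I + V*2 = I + 2*V)
m(k, H) = 2*k
m(23, -20)*(-317 + x(2, 16)) = (2*23)*(-317 + (2 + 2*16)) = 46*(-317 + (2 + 32)) = 46*(-317 + 34) = 46*(-283) = -13018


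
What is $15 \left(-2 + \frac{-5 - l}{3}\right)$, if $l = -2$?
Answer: $-45$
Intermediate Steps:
$15 \left(-2 + \frac{-5 - l}{3}\right) = 15 \left(-2 + \frac{-5 - -2}{3}\right) = 15 \left(-2 + \left(-5 + 2\right) \frac{1}{3}\right) = 15 \left(-2 - 1\right) = 15 \left(-3\right) = -45$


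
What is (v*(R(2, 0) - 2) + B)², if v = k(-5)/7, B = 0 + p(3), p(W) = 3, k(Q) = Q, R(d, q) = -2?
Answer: 1681/49 ≈ 34.306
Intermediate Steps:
B = 3 (B = 0 + 3 = 3)
v = -5/7 ≈ -0.71429
(v*(R(2, 0) - 2) + B)² = (-5*(-2 - 2)/7 + 3)² = (-5/7*(-4) + 3)² = (20/7 + 3)² = (41/7)² = 1681/49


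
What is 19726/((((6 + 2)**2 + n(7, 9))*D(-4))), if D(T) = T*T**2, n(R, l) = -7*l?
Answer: -9863/32 ≈ -308.22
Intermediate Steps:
D(T) = T**3
19726/((((6 + 2)**2 + n(7, 9))*D(-4))) = 19726/((((6 + 2)**2 - 7*9)*(-4)**3)) = 19726/(((8**2 - 63)*(-64))) = 19726/(((64 - 63)*(-64))) = 19726/((1*(-64))) = 19726/(-64) = 19726*(-1/64) = -9863/32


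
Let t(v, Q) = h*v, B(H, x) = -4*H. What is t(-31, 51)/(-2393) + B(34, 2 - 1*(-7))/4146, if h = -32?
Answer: -2219140/4960689 ≈ -0.44735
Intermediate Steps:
t(v, Q) = -32*v
t(-31, 51)/(-2393) + B(34, 2 - 1*(-7))/4146 = -32*(-31)/(-2393) - 4*34/4146 = 992*(-1/2393) - 136*1/4146 = -992/2393 - 68/2073 = -2219140/4960689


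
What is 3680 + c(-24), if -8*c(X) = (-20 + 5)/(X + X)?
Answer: 471035/128 ≈ 3680.0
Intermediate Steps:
c(X) = 15/(16*X) (c(X) = -(-20 + 5)/(8*(X + X)) = -(-15)/(8*(2*X)) = -(-15)*1/(2*X)/8 = -(-15)/(16*X) = 15/(16*X))
3680 + c(-24) = 3680 + (15/16)/(-24) = 3680 + (15/16)*(-1/24) = 3680 - 5/128 = 471035/128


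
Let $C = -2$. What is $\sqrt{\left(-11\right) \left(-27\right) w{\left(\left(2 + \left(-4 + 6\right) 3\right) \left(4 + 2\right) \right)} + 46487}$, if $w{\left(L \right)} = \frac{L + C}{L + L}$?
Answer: $\frac{\sqrt{746069}}{4} \approx 215.94$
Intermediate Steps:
$w{\left(L \right)} = \frac{-2 + L}{2 L}$ ($w{\left(L \right)} = \frac{L - 2}{L + L} = \frac{-2 + L}{2 L}$)
$\sqrt{\left(-11\right) \left(-27\right) w{\left(\left(2 + \left(-4 + 6\right) 3\right) \left(4 + 2\right) \right)} + 46487} = \sqrt{\left(-11\right) \left(-27\right) \frac{-2 + \left(2 + \left(-4 + 6\right) 3\right) \left(4 + 2\right)}{2 \left(2 + \left(-4 + 6\right) 3\right) \left(4 + 2\right)} + 46487} = \sqrt{297 \frac{-2 + \left(2 + 2 \cdot 3\right) 6}{2 \left(2 + 2 \cdot 3\right) 6} + 46487} = \sqrt{297 \frac{-2 + \left(2 + 6\right) 6}{2 \left(2 + 6\right) 6} + 46487} = \sqrt{297 \frac{-2 + 8 \cdot 6}{2 \cdot 8 \cdot 6} + 46487} = \sqrt{297 \frac{-2 + 48}{2 \cdot 48} + 46487} = \sqrt{297 \cdot \frac{1}{2} \cdot \frac{1}{48} \cdot 46 + 46487} = \sqrt{297 \cdot \frac{23}{48} + 46487} = \sqrt{\frac{2277}{16} + 46487} = \sqrt{\frac{746069}{16}} = \frac{\sqrt{746069}}{4}$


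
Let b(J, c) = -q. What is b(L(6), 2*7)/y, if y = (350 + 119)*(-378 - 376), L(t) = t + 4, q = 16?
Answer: 8/176813 ≈ 4.5246e-5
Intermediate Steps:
L(t) = 4 + t
b(J, c) = -16 (b(J, c) = -1*16 = -16)
y = -353626 (y = 469*(-754) = -353626)
b(L(6), 2*7)/y = -16/(-353626) = -16*(-1/353626) = 8/176813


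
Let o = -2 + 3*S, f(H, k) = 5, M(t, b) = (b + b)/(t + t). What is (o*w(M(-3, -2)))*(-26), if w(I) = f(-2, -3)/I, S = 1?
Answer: -195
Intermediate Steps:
M(t, b) = b/t (M(t, b) = (2*b)/((2*t)) = (2*b)*(1/(2*t)) = b/t)
o = 1 (o = -2 + 3*1 = -2 + 3 = 1)
w(I) = 5/I
(o*w(M(-3, -2)))*(-26) = (1*(5/((-2/(-3)))))*(-26) = (1*(5/((-2*(-⅓)))))*(-26) = (1*(5/(⅔)))*(-26) = (1*(5*(3/2)))*(-26) = (1*(15/2))*(-26) = (15/2)*(-26) = -195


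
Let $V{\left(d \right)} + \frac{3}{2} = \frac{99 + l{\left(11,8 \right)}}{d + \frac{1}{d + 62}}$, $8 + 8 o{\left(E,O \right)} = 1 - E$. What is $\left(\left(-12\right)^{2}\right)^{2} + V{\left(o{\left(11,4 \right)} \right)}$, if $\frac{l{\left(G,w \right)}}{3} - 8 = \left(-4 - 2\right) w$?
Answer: $\frac{12653781}{610} \approx 20744.0$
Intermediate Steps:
$l{\left(G,w \right)} = 24 - 18 w$ ($l{\left(G,w \right)} = 24 + 3 \left(-4 - 2\right) w = 24 + 3 \left(- 6 w\right) = 24 - 18 w$)
$o{\left(E,O \right)} = - \frac{7}{8} - \frac{E}{8}$ ($o{\left(E,O \right)} = -1 + \frac{1 - E}{8} = -1 - \left(- \frac{1}{8} + \frac{E}{8}\right) = - \frac{7}{8} - \frac{E}{8}$)
$V{\left(d \right)} = - \frac{3}{2} - \frac{21}{d + \frac{1}{62 + d}}$ ($V{\left(d \right)} = - \frac{3}{2} + \frac{99 + \left(24 - 144\right)}{d + \frac{1}{d + 62}} = - \frac{3}{2} + \frac{99 + \left(24 - 144\right)}{d + \frac{1}{62 + d}} = - \frac{3}{2} + \frac{99 - 120}{d + \frac{1}{62 + d}} = - \frac{3}{2} - \frac{21}{d + \frac{1}{62 + d}}$)
$\left(\left(-12\right)^{2}\right)^{2} + V{\left(o{\left(11,4 \right)} \right)} = \left(\left(-12\right)^{2}\right)^{2} + \frac{3 \left(-869 - \left(- \frac{7}{8} - \frac{11}{8}\right)^{2} - 76 \left(- \frac{7}{8} - \frac{11}{8}\right)\right)}{2 \left(1 + \left(- \frac{7}{8} - \frac{11}{8}\right)^{2} + 62 \left(- \frac{7}{8} - \frac{11}{8}\right)\right)} = 144^{2} + \frac{3 \left(-869 - \left(- \frac{7}{8} - \frac{11}{8}\right)^{2} - 76 \left(- \frac{7}{8} - \frac{11}{8}\right)\right)}{2 \left(1 + \left(- \frac{7}{8} - \frac{11}{8}\right)^{2} + 62 \left(- \frac{7}{8} - \frac{11}{8}\right)\right)} = 20736 + \frac{3 \left(-869 - \left(- \frac{9}{4}\right)^{2} - -171\right)}{2 \left(1 + \left(- \frac{9}{4}\right)^{2} + 62 \left(- \frac{9}{4}\right)\right)} = 20736 + \frac{3 \left(-869 - \frac{81}{16} + 171\right)}{2 \left(1 + \frac{81}{16} - \frac{279}{2}\right)} = 20736 + \frac{3 \left(-869 - \frac{81}{16} + 171\right)}{2 \left(- \frac{2135}{16}\right)} = 20736 + \frac{3}{2} \left(- \frac{16}{2135}\right) \left(- \frac{11249}{16}\right) = 20736 + \frac{4821}{610} = \frac{12653781}{610}$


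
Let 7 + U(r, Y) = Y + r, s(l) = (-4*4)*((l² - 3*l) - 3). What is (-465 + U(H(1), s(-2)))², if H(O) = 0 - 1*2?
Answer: 343396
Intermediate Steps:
H(O) = -2 (H(O) = 0 - 2 = -2)
s(l) = 48 - 16*l² + 48*l (s(l) = -16*(-3 + l² - 3*l) = 48 - 16*l² + 48*l)
U(r, Y) = -7 + Y + r (U(r, Y) = -7 + (Y + r) = -7 + Y + r)
(-465 + U(H(1), s(-2)))² = (-465 + (-7 + (48 - 16*(-2)² + 48*(-2)) - 2))² = (-465 + (-7 + (48 - 16*4 - 96) - 2))² = (-465 + (-7 + (48 - 64 - 96) - 2))² = (-465 + (-7 - 112 - 2))² = (-465 - 121)² = (-586)² = 343396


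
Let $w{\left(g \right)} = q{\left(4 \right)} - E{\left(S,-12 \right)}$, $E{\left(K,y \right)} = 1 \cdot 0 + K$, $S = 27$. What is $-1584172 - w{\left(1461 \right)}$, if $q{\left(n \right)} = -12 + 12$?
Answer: $-1584145$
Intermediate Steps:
$q{\left(n \right)} = 0$
$E{\left(K,y \right)} = K$ ($E{\left(K,y \right)} = 0 + K = K$)
$w{\left(g \right)} = -27$ ($w{\left(g \right)} = 0 - 27 = -27$)
$-1584172 - w{\left(1461 \right)} = -1584172 - -27 = -1584172 + 27 = -1584145$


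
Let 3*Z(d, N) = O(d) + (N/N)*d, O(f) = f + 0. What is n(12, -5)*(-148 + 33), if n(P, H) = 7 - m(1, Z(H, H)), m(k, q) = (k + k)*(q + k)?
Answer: -4025/3 ≈ -1341.7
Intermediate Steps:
O(f) = f
Z(d, N) = 2*d/3 (Z(d, N) = (d + (N/N)*d)/3 = (d + 1*d)/3 = (d + d)/3 = (2*d)/3 = 2*d/3)
m(k, q) = 2*k*(k + q) (m(k, q) = (2*k)*(k + q) = 2*k*(k + q))
n(P, H) = 5 - 4*H/3 (n(P, H) = 7 - 2*(1 + 2*H/3) = 7 - (2 + 4*H/3) = 7 + (-2 - 4*H/3) = 5 - 4*H/3)
n(12, -5)*(-148 + 33) = (5 - 4/3*(-5))*(-148 + 33) = (5 + 20/3)*(-115) = (35/3)*(-115) = -4025/3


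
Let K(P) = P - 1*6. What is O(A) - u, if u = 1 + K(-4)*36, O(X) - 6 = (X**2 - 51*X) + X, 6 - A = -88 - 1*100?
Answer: 28301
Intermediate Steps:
K(P) = -6 + P (K(P) = P - 6 = -6 + P)
A = 194 (A = 6 - (-88 - 1*100) = 6 - (-88 - 100) = 6 - 1*(-188) = 6 + 188 = 194)
O(X) = 6 + X**2 - 50*X (O(X) = 6 + ((X**2 - 51*X) + X) = 6 + (X**2 - 50*X) = 6 + X**2 - 50*X)
u = -359 (u = 1 + (-6 - 4)*36 = 1 - 10*36 = 1 - 360 = -359)
O(A) - u = (6 + 194**2 - 50*194) - 1*(-359) = (6 + 37636 - 9700) + 359 = 27942 + 359 = 28301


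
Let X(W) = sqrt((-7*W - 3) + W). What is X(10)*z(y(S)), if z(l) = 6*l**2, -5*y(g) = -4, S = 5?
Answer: 288*I*sqrt(7)/25 ≈ 30.479*I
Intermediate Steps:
y(g) = 4/5 (y(g) = -1/5*(-4) = 4/5)
X(W) = sqrt(-3 - 6*W) (X(W) = sqrt((-3 - 7*W) + W) = sqrt(-3 - 6*W))
X(10)*z(y(S)) = sqrt(-3 - 6*10)*(6*(4/5)**2) = sqrt(-3 - 60)*(6*(16/25)) = sqrt(-63)*(96/25) = (3*I*sqrt(7))*(96/25) = 288*I*sqrt(7)/25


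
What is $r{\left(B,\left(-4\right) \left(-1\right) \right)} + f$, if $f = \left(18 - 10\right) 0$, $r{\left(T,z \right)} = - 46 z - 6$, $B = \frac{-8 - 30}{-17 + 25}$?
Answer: $-190$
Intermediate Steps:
$B = - \frac{19}{4}$ ($B = - \frac{38}{8} = \left(-38\right) \frac{1}{8} = - \frac{19}{4} \approx -4.75$)
$r{\left(T,z \right)} = -6 - 46 z$
$f = 0$ ($f = 8 \cdot 0 = 0$)
$r{\left(B,\left(-4\right) \left(-1\right) \right)} + f = \left(-6 - 46 \left(\left(-4\right) \left(-1\right)\right)\right) + 0 = \left(-6 - 184\right) + 0 = -190 + 0 = -190$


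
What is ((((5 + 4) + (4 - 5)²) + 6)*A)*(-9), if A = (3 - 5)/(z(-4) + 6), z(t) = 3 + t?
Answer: 288/5 ≈ 57.600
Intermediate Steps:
A = -⅖ (A = (3 - 5)/((3 - 4) + 6) = -2/(-1 + 6) = -2/5 = -2*⅕ = -⅖ ≈ -0.40000)
((((5 + 4) + (4 - 5)²) + 6)*A)*(-9) = ((((5 + 4) + (4 - 5)²) + 6)*(-⅖))*(-9) = (((9 + (-1)²) + 6)*(-⅖))*(-9) = (((9 + 1) + 6)*(-⅖))*(-9) = ((10 + 6)*(-⅖))*(-9) = (16*(-⅖))*(-9) = -32/5*(-9) = 288/5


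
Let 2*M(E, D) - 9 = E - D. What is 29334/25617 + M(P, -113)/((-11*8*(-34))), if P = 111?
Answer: 60501139/51097376 ≈ 1.1840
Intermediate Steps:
M(E, D) = 9/2 + E/2 - D/2 (M(E, D) = 9/2 + (E - D)/2 = 9/2 + (E/2 - D/2) = 9/2 + E/2 - D/2)
29334/25617 + M(P, -113)/((-11*8*(-34))) = 29334/25617 + (9/2 + (1/2)*111 - 1/2*(-113))/((-11*8*(-34))) = 29334*(1/25617) + (9/2 + 111/2 + 113/2)/((-88*(-34))) = 9778/8539 + (233/2)/2992 = 9778/8539 + (233/2)*(1/2992) = 9778/8539 + 233/5984 = 60501139/51097376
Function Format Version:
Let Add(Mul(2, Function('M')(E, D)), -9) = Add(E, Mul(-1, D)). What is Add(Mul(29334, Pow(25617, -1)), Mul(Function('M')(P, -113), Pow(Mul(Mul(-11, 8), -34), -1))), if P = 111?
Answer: Rational(60501139, 51097376) ≈ 1.1840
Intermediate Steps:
Function('M')(E, D) = Add(Rational(9, 2), Mul(Rational(1, 2), E), Mul(Rational(-1, 2), D)) (Function('M')(E, D) = Add(Rational(9, 2), Mul(Rational(1, 2), Add(E, Mul(-1, D)))) = Add(Rational(9, 2), Add(Mul(Rational(1, 2), E), Mul(Rational(-1, 2), D))) = Add(Rational(9, 2), Mul(Rational(1, 2), E), Mul(Rational(-1, 2), D)))
Add(Mul(29334, Pow(25617, -1)), Mul(Function('M')(P, -113), Pow(Mul(Mul(-11, 8), -34), -1))) = Add(Mul(29334, Pow(25617, -1)), Mul(Add(Rational(9, 2), Mul(Rational(1, 2), 111), Mul(Rational(-1, 2), -113)), Pow(Mul(Mul(-11, 8), -34), -1))) = Add(Mul(29334, Rational(1, 25617)), Mul(Add(Rational(9, 2), Rational(111, 2), Rational(113, 2)), Pow(Mul(-88, -34), -1))) = Add(Rational(9778, 8539), Mul(Rational(233, 2), Pow(2992, -1))) = Add(Rational(9778, 8539), Mul(Rational(233, 2), Rational(1, 2992))) = Add(Rational(9778, 8539), Rational(233, 5984)) = Rational(60501139, 51097376)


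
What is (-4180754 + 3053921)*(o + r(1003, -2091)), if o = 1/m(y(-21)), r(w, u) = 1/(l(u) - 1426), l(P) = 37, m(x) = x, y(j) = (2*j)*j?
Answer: -63478259/136122 ≈ -466.33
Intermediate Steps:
y(j) = 2*j**2
r(w, u) = -1/1389 (r(w, u) = 1/(37 - 1426) = 1/(-1389) = -1/1389)
o = 1/882 (o = 1/(2*(-21)**2) = 1/(2*441) = 1/882 ≈ 0.0011338)
(-4180754 + 3053921)*(o + r(1003, -2091)) = (-4180754 + 3053921)*(1/882 - 1/1389) = -1126833*169/408366 = -63478259/136122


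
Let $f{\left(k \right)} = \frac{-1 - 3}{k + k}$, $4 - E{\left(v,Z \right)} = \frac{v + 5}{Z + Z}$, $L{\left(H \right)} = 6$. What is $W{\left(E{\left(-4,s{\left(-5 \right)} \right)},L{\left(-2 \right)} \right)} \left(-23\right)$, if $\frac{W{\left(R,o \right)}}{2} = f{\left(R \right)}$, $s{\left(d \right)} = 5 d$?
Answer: $\frac{4600}{201} \approx 22.886$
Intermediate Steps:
$E{\left(v,Z \right)} = 4 - \frac{5 + v}{2 Z}$ ($E{\left(v,Z \right)} = 4 - \frac{v + 5}{Z + Z} = 4 - \frac{5 + v}{2 Z}$)
$f{\left(k \right)} = - \frac{2}{k}$ ($f{\left(k \right)} = - \frac{4}{2 k} = - 4 \frac{1}{2 k} = - \frac{2}{k}$)
$W{\left(R,o \right)} = - \frac{4}{R}$ ($W{\left(R,o \right)} = 2 \left(- \frac{2}{R}\right) = - \frac{4}{R}$)
$W{\left(E{\left(-4,s{\left(-5 \right)} \right)},L{\left(-2 \right)} \right)} \left(-23\right) = - \frac{4}{\frac{1}{2} \frac{1}{5 \left(-5\right)} \left(-5 - -4 + 8 \cdot 5 \left(-5\right)\right)} \left(-23\right) = - \frac{4}{\frac{1}{2} \frac{1}{-25} \left(-5 + 4 + 8 \left(-25\right)\right)} \left(-23\right) = - \frac{4}{\frac{1}{2} \left(- \frac{1}{25}\right) \left(-5 + 4 - 200\right)} \left(-23\right) = - \frac{4}{\frac{1}{2} \left(- \frac{1}{25}\right) \left(-201\right)} \left(-23\right) = - \frac{4}{\frac{201}{50}} \left(-23\right) = \left(-4\right) \frac{50}{201} \left(-23\right) = \left(- \frac{200}{201}\right) \left(-23\right) = \frac{4600}{201}$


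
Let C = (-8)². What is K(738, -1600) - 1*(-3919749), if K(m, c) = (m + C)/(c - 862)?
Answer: 4825210618/1231 ≈ 3.9197e+6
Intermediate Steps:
C = 64
K(m, c) = (64 + m)/(-862 + c) (K(m, c) = (m + 64)/(c - 862) = (64 + m)/(-862 + c))
K(738, -1600) - 1*(-3919749) = (64 + 738)/(-862 - 1600) - 1*(-3919749) = 802/(-2462) + 3919749 = -1/2462*802 + 3919749 = -401/1231 + 3919749 = 4825210618/1231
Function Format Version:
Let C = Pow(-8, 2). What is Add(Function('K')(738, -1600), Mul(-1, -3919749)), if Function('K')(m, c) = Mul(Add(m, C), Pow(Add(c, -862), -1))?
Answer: Rational(4825210618, 1231) ≈ 3.9197e+6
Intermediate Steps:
C = 64
Function('K')(m, c) = Mul(Pow(Add(-862, c), -1), Add(64, m)) (Function('K')(m, c) = Mul(Add(m, 64), Pow(Add(c, -862), -1)) = Mul(Add(64, m), Pow(Add(-862, c), -1)) = Mul(Pow(Add(-862, c), -1), Add(64, m)))
Add(Function('K')(738, -1600), Mul(-1, -3919749)) = Add(Mul(Pow(Add(-862, -1600), -1), Add(64, 738)), Mul(-1, -3919749)) = Add(Mul(Pow(-2462, -1), 802), 3919749) = Add(Mul(Rational(-1, 2462), 802), 3919749) = Add(Rational(-401, 1231), 3919749) = Rational(4825210618, 1231)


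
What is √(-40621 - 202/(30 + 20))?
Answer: I*√1015626/5 ≈ 201.56*I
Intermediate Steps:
√(-40621 - 202/(30 + 20)) = √(-40621 - 202/50) = √(-40621 + (1/50)*(-202)) = √(-40621 - 101/25) = √(-1015626/25) = I*√1015626/5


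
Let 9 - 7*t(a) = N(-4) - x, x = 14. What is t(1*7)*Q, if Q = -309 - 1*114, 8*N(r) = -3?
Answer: -79101/56 ≈ -1412.5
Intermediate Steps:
N(r) = -3/8 (N(r) = (1/8)*(-3) = -3/8)
Q = -423 (Q = -309 - 114 = -423)
t(a) = 187/56 (t(a) = 9/7 - (-3/8 - 1*14)/7 = 9/7 - (-3/8 - 14)/7 = 9/7 - 1/7*(-115/8) = 9/7 + 115/56 = 187/56)
t(1*7)*Q = (187/56)*(-423) = -79101/56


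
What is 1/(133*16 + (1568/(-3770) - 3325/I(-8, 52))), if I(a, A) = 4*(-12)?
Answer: 90480/198771433 ≈ 0.00045520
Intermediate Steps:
I(a, A) = -48
1/(133*16 + (1568/(-3770) - 3325/I(-8, 52))) = 1/(133*16 + (1568/(-3770) - 3325/(-48))) = 1/(2128 + (1568*(-1/3770) - 3325*(-1/48))) = 1/(2128 + (-784/1885 + 3325/48)) = 1/(2128 + 6229993/90480) = 1/(198771433/90480) = 90480/198771433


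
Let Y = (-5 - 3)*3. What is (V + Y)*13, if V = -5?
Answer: -377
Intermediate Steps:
Y = -24 (Y = -8*3 = -24)
(V + Y)*13 = (-5 - 24)*13 = -29*13 = -377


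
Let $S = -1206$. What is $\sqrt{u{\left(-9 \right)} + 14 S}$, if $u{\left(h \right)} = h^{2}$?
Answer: $3 i \sqrt{1867} \approx 129.63 i$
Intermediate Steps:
$\sqrt{u{\left(-9 \right)} + 14 S} = \sqrt{\left(-9\right)^{2} + 14 \left(-1206\right)} = \sqrt{81 - 16884} = \sqrt{-16803} = 3 i \sqrt{1867}$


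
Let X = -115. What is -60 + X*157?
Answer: -18115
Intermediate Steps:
-60 + X*157 = -60 - 115*157 = -60 - 18055 = -18115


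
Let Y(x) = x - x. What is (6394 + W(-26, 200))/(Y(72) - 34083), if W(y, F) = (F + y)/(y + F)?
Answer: -6395/34083 ≈ -0.18763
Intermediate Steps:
W(y, F) = 1 (W(y, F) = (F + y)/(F + y) = 1)
Y(x) = 0
(6394 + W(-26, 200))/(Y(72) - 34083) = (6394 + 1)/(0 - 34083) = 6395/(-34083) = 6395*(-1/34083) = -6395/34083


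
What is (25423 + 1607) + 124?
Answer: 27154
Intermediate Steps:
(25423 + 1607) + 124 = 27030 + 124 = 27154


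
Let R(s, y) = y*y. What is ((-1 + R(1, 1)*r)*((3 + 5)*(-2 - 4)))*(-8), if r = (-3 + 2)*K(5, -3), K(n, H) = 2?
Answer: -1152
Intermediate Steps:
r = -2 (r = (-3 + 2)*2 = -1*2 = -2)
R(s, y) = y**2
((-1 + R(1, 1)*r)*((3 + 5)*(-2 - 4)))*(-8) = ((-1 + 1**2*(-2))*((3 + 5)*(-2 - 4)))*(-8) = ((-1 + 1*(-2))*(8*(-6)))*(-8) = ((-1 - 2)*(-48))*(-8) = -3*(-48)*(-8) = 144*(-8) = -1152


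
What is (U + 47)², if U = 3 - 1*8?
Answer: 1764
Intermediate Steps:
U = -5 (U = 3 - 8 = -5)
(U + 47)² = (-5 + 47)² = 42² = 1764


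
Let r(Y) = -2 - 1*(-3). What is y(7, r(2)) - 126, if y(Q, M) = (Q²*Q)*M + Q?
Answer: 224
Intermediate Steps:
r(Y) = 1 (r(Y) = -2 + 3 = 1)
y(Q, M) = Q + M*Q³ (y(Q, M) = Q³*M + Q = M*Q³ + Q = Q + M*Q³)
y(7, r(2)) - 126 = (7 + 1*7³) - 126 = (7 + 1*343) - 126 = (7 + 343) - 126 = 350 - 126 = 224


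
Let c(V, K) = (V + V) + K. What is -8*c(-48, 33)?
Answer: 504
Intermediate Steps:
c(V, K) = K + 2*V (c(V, K) = 2*V + K = K + 2*V)
-8*c(-48, 33) = -8*(33 + 2*(-48)) = -8*(33 - 96) = -8*(-63) = 504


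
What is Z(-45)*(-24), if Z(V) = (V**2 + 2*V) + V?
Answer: -45360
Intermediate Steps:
Z(V) = V**2 + 3*V
Z(-45)*(-24) = -45*(3 - 45)*(-24) = -45*(-42)*(-24) = 1890*(-24) = -45360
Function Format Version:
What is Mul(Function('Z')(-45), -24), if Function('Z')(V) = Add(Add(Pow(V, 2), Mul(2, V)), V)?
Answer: -45360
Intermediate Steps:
Function('Z')(V) = Add(Pow(V, 2), Mul(3, V))
Mul(Function('Z')(-45), -24) = Mul(Mul(-45, Add(3, -45)), -24) = Mul(Mul(-45, -42), -24) = Mul(1890, -24) = -45360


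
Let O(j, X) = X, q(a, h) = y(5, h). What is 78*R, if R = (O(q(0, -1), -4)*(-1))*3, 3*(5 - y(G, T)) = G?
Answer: 936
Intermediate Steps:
y(G, T) = 5 - G/3
q(a, h) = 10/3 (q(a, h) = 5 - ⅓*5 = 5 - 5/3 = 10/3)
R = 12 (R = -4*(-1)*3 = 4*3 = 12)
78*R = 78*12 = 936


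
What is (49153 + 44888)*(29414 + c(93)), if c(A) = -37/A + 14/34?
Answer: 1457746969932/527 ≈ 2.7661e+9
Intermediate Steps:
c(A) = 7/17 - 37/A (c(A) = -37/A + 14*(1/34) = -37/A + 7/17 = 7/17 - 37/A)
(49153 + 44888)*(29414 + c(93)) = (49153 + 44888)*(29414 + (7/17 - 37/93)) = 94041*(29414 + (7/17 - 37*1/93)) = 94041*(29414 + (7/17 - 37/93)) = 94041*(29414 + 22/1581) = 94041*(46503556/1581) = 1457746969932/527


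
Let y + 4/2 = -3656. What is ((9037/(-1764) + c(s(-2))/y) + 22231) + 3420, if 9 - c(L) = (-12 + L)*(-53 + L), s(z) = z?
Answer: 11820485755/460908 ≈ 25646.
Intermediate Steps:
c(L) = 9 - (-53 + L)*(-12 + L) (c(L) = 9 - (-12 + L)*(-53 + L) = 9 - (-53 + L)*(-12 + L))
y = -3658 (y = -2 - 3656 = -3658)
((9037/(-1764) + c(s(-2))/y) + 22231) + 3420 = ((9037/(-1764) + (-627 - 1*(-2)**2 + 65*(-2))/(-3658)) + 22231) + 3420 = ((9037*(-1/1764) + (-627 - 1*4 - 130)*(-1/3658)) + 22231) + 3420 = ((-1291/252 + (-627 - 4 - 130)*(-1/3658)) + 22231) + 3420 = ((-1291/252 - 761*(-1/3658)) + 22231) + 3420 = ((-1291/252 + 761/3658) + 22231) + 3420 = (-2265353/460908 + 22231) + 3420 = 10244180395/460908 + 3420 = 11820485755/460908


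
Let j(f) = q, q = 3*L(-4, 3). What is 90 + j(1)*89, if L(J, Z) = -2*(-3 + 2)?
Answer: 624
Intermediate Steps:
L(J, Z) = 2 (L(J, Z) = -2*(-1) = 2)
q = 6 (q = 3*2 = 6)
j(f) = 6
90 + j(1)*89 = 90 + 6*89 = 90 + 534 = 624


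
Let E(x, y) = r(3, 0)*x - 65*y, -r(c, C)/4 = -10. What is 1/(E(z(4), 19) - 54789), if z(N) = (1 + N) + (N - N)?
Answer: -1/55824 ≈ -1.7913e-5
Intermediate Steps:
r(c, C) = 40 (r(c, C) = -4*(-10) = 40)
z(N) = 1 + N (z(N) = (1 + N) + 0 = 1 + N)
E(x, y) = -65*y + 40*x (E(x, y) = 40*x - 65*y = -65*y + 40*x)
1/(E(z(4), 19) - 54789) = 1/((-65*19 + 40*(1 + 4)) - 54789) = 1/((-1235 + 40*5) - 54789) = 1/((-1235 + 200) - 54789) = 1/(-1035 - 54789) = 1/(-55824) = -1/55824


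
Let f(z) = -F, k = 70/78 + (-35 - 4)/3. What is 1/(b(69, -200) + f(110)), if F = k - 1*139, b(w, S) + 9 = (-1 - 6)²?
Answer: 39/7453 ≈ 0.0052328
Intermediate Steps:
b(w, S) = 40 (b(w, S) = -9 + (-1 - 6)² = -9 + (-7)² = -9 + 49 = 40)
k = -472/39 (k = 70*(1/78) - 39*⅓ = 35/39 - 13 = -472/39 ≈ -12.103)
F = -5893/39 (F = -472/39 - 1*139 = -472/39 - 139 = -5893/39 ≈ -151.10)
f(z) = 5893/39 (f(z) = -1*(-5893/39) = 5893/39)
1/(b(69, -200) + f(110)) = 1/(40 + 5893/39) = 1/(7453/39) = 39/7453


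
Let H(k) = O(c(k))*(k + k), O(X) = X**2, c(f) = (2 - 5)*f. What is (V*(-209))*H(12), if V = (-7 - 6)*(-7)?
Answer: -591566976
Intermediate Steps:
c(f) = -3*f
V = 91 (V = -13*(-7) = 91)
H(k) = 18*k**3 (H(k) = (-3*k)**2*(k + k) = (9*k**2)*(2*k) = 18*k**3)
(V*(-209))*H(12) = (91*(-209))*(18*12**3) = -342342*1728 = -19019*31104 = -591566976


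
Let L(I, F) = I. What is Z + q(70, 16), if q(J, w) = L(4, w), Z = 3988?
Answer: 3992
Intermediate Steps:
q(J, w) = 4
Z + q(70, 16) = 3988 + 4 = 3992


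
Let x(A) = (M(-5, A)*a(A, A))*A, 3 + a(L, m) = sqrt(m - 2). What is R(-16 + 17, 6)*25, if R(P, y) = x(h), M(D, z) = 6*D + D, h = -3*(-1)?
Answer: 5250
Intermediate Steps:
a(L, m) = -3 + sqrt(-2 + m) (a(L, m) = -3 + sqrt(m - 2) = -3 + sqrt(-2 + m))
h = 3
M(D, z) = 7*D
x(A) = A*(105 - 35*sqrt(-2 + A)) (x(A) = ((7*(-5))*(-3 + sqrt(-2 + A)))*A = (-35*(-3 + sqrt(-2 + A)))*A = (105 - 35*sqrt(-2 + A))*A = A*(105 - 35*sqrt(-2 + A)))
R(P, y) = 210 (R(P, y) = 35*3*(3 - sqrt(-2 + 3)) = 35*3*(3 - sqrt(1)) = 35*3*(3 - 1*1) = 35*3*(3 - 1) = 35*3*2 = 210)
R(-16 + 17, 6)*25 = 210*25 = 5250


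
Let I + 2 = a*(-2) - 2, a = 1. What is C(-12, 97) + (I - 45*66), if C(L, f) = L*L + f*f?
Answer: 6577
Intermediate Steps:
C(L, f) = L² + f²
I = -6 (I = -2 + (1*(-2) - 2) = -2 + (-2 - 2) = -2 - 4 = -6)
C(-12, 97) + (I - 45*66) = ((-12)² + 97²) + (-6 - 45*66) = (144 + 9409) + (-6 - 2970) = 9553 - 2976 = 6577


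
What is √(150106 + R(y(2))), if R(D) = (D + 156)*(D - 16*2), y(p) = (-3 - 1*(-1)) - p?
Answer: √144634 ≈ 380.31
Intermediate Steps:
y(p) = -2 - p (y(p) = (-3 + 1) - p = -2 - p)
R(D) = (-32 + D)*(156 + D) (R(D) = (156 + D)*(D - 32) = (156 + D)*(-32 + D) = (-32 + D)*(156 + D))
√(150106 + R(y(2))) = √(150106 + (-4992 + (-2 - 1*2)² + 124*(-2 - 1*2))) = √(150106 + (-4992 + (-2 - 2)² + 124*(-2 - 2))) = √(150106 + (-4992 + (-4)² + 124*(-4))) = √(150106 + (-4992 + 16 - 496)) = √(150106 - 5472) = √144634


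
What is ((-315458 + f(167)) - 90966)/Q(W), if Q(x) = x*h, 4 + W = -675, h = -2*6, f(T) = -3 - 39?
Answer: -203233/4074 ≈ -49.885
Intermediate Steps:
f(T) = -42
h = -12
W = -679 (W = -4 - 675 = -679)
Q(x) = -12*x (Q(x) = x*(-12) = -12*x)
((-315458 + f(167)) - 90966)/Q(W) = ((-315458 - 42) - 90966)/((-12*(-679))) = (-315500 - 90966)/8148 = -406466*1/8148 = -203233/4074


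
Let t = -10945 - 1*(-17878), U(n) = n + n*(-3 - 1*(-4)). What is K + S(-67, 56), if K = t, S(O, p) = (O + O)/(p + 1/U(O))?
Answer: 52000343/7503 ≈ 6930.6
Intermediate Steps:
U(n) = 2*n (U(n) = n + n*(-3 + 4) = n + n*1 = n + n = 2*n)
S(O, p) = 2*O/(p + 1/(2*O)) (S(O, p) = (O + O)/(p + 1/(2*O)) = (2*O)/(p + 1/(2*O)) = 2*O/(p + 1/(2*O)))
t = 6933 (t = -10945 + 17878 = 6933)
K = 6933
K + S(-67, 56) = 6933 + 4*(-67)²/(1 + 2*(-67)*56) = 6933 + 4*4489/(1 - 7504) = 6933 + 4*4489/(-7503) = 6933 + 4*4489*(-1/7503) = 6933 - 17956/7503 = 52000343/7503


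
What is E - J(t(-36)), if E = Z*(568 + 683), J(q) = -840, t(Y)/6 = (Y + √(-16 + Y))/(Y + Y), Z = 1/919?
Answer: 773211/919 ≈ 841.36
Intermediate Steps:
Z = 1/919 ≈ 0.0010881
t(Y) = 3*(Y + √(-16 + Y))/Y (t(Y) = 6*((Y + √(-16 + Y))/(Y + Y)) = 6*((Y + √(-16 + Y))/((2*Y))) = 6*((Y + √(-16 + Y))*(1/(2*Y))) = 6*((Y + √(-16 + Y))/(2*Y)) = 3*(Y + √(-16 + Y))/Y)
E = 1251/919 (E = (568 + 683)/919 = (1/919)*1251 = 1251/919 ≈ 1.3613)
E - J(t(-36)) = 1251/919 - 1*(-840) = 1251/919 + 840 = 773211/919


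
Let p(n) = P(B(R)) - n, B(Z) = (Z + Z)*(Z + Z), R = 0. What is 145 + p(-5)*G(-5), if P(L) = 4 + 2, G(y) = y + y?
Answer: 35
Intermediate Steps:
G(y) = 2*y
B(Z) = 4*Z² (B(Z) = (2*Z)*(2*Z) = 4*Z²)
P(L) = 6
p(n) = 6 - n
145 + p(-5)*G(-5) = 145 + (6 - 1*(-5))*(2*(-5)) = 145 + (6 + 5)*(-10) = 145 + 11*(-10) = 145 - 110 = 35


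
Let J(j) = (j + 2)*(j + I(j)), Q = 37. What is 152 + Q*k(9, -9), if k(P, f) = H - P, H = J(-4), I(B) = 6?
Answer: -329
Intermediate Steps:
J(j) = (2 + j)*(6 + j) (J(j) = (j + 2)*(j + 6) = (2 + j)*(6 + j))
H = -4 (H = 12 + (-4)² + 8*(-4) = 12 + 16 - 32 = -4)
k(P, f) = -4 - P
152 + Q*k(9, -9) = 152 + 37*(-4 - 1*9) = 152 + 37*(-4 - 9) = 152 + 37*(-13) = 152 - 481 = -329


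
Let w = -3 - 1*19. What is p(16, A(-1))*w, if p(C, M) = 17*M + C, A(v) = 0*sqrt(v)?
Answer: -352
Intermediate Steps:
A(v) = 0
p(C, M) = C + 17*M
w = -22 (w = -3 - 19 = -22)
p(16, A(-1))*w = (16 + 17*0)*(-22) = (16 + 0)*(-22) = 16*(-22) = -352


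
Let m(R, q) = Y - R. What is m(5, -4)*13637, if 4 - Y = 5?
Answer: -81822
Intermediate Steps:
Y = -1 (Y = 4 - 1*5 = 4 - 5 = -1)
m(R, q) = -1 - R
m(5, -4)*13637 = (-1 - 1*5)*13637 = (-1 - 5)*13637 = -6*13637 = -81822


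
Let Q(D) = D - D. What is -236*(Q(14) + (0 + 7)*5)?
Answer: -8260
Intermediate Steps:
Q(D) = 0
-236*(Q(14) + (0 + 7)*5) = -236*(0 + (0 + 7)*5) = -236*(0 + 7*5) = -236*(0 + 35) = -236*35 = -8260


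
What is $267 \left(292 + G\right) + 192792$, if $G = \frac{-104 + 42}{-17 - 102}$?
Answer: $\frac{32236518}{119} \approx 2.709 \cdot 10^{5}$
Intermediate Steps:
$G = \frac{62}{119}$ ($G = - \frac{62}{-119} = \left(-62\right) \left(- \frac{1}{119}\right) = \frac{62}{119} \approx 0.52101$)
$267 \left(292 + G\right) + 192792 = 267 \left(292 + \frac{62}{119}\right) + 192792 = 267 \cdot \frac{34810}{119} + 192792 = \frac{9294270}{119} + 192792 = \frac{32236518}{119}$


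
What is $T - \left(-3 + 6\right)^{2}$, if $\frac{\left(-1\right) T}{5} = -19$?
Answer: $86$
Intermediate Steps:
$T = 95$ ($T = \left(-5\right) \left(-19\right) = 95$)
$T - \left(-3 + 6\right)^{2} = 95 - \left(-3 + 6\right)^{2} = 95 - 3^{2} = 95 - 9 = 86$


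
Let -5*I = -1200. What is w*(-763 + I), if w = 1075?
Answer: -562225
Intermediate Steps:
I = 240 (I = -⅕*(-1200) = 240)
w*(-763 + I) = 1075*(-763 + 240) = 1075*(-523) = -562225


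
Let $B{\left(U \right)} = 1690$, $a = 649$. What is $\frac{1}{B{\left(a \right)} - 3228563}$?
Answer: $- \frac{1}{3226873} \approx -3.099 \cdot 10^{-7}$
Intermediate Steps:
$\frac{1}{B{\left(a \right)} - 3228563} = \frac{1}{1690 - 3228563} = \frac{1}{-3226873} = - \frac{1}{3226873}$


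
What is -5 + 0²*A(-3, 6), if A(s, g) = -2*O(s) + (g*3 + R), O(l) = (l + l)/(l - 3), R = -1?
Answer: -5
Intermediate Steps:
O(l) = 2*l/(-3 + l) (O(l) = (2*l)/(-3 + l) = 2*l/(-3 + l))
A(s, g) = -1 + 3*g - 4*s/(-3 + s) (A(s, g) = -4*s/(-3 + s) + (g*3 - 1) = -4*s/(-3 + s) + (3*g - 1) = -4*s/(-3 + s) + (-1 + 3*g) = -1 + 3*g - 4*s/(-3 + s))
-5 + 0²*A(-3, 6) = -5 + 0²*((-4*(-3) + (-1 + 3*6)*(-3 - 3))/(-3 - 3)) = -5 + 0*((12 + (-1 + 18)*(-6))/(-6)) = -5 + 0*(-(12 + 17*(-6))/6) = -5 + 0*(-(12 - 102)/6) = -5 + 0*(-⅙*(-90)) = -5 + 0*15 = -5 + 0 = -5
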